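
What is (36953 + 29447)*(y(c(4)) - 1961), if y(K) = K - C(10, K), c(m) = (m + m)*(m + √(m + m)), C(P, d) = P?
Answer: -128749600 + 1062400*√2 ≈ -1.2725e+8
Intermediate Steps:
c(m) = 2*m*(m + √2*√m) (c(m) = (2*m)*(m + √(2*m)) = (2*m)*(m + √2*√m) = 2*m*(m + √2*√m))
y(K) = -10 + K (y(K) = K - 1*10 = K - 10 = -10 + K)
(36953 + 29447)*(y(c(4)) - 1961) = (36953 + 29447)*((-10 + (2*4² + 2*√2*4^(3/2))) - 1961) = 66400*((-10 + (2*16 + 2*√2*8)) - 1961) = 66400*((-10 + (32 + 16*√2)) - 1961) = 66400*((22 + 16*√2) - 1961) = 66400*(-1939 + 16*√2) = -128749600 + 1062400*√2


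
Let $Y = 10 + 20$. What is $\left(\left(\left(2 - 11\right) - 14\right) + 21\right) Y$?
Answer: $-60$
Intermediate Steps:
$Y = 30$
$\left(\left(\left(2 - 11\right) - 14\right) + 21\right) Y = \left(\left(\left(2 - 11\right) - 14\right) + 21\right) 30 = \left(\left(-9 - 14\right) + 21\right) 30 = \left(-23 + 21\right) 30 = \left(-2\right) 30 = -60$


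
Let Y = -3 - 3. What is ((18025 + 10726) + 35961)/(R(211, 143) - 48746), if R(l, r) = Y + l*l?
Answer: -64712/4231 ≈ -15.295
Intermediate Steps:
Y = -6
R(l, r) = -6 + l² (R(l, r) = -6 + l*l = -6 + l²)
((18025 + 10726) + 35961)/(R(211, 143) - 48746) = ((18025 + 10726) + 35961)/((-6 + 211²) - 48746) = (28751 + 35961)/((-6 + 44521) - 48746) = 64712/(44515 - 48746) = 64712/(-4231) = 64712*(-1/4231) = -64712/4231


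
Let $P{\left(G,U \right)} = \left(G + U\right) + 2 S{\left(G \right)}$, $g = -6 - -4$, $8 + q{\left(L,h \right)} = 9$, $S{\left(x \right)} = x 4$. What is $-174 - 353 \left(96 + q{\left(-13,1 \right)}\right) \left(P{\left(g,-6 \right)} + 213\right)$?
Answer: $-6471723$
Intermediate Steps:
$S{\left(x \right)} = 4 x$
$q{\left(L,h \right)} = 1$ ($q{\left(L,h \right)} = -8 + 9 = 1$)
$g = -2$ ($g = -6 + 4 = -2$)
$P{\left(G,U \right)} = U + 9 G$ ($P{\left(G,U \right)} = \left(G + U\right) + 2 \cdot 4 G = \left(G + U\right) + 8 G = U + 9 G$)
$-174 - 353 \left(96 + q{\left(-13,1 \right)}\right) \left(P{\left(g,-6 \right)} + 213\right) = -174 - 353 \left(96 + 1\right) \left(\left(-6 + 9 \left(-2\right)\right) + 213\right) = -174 - 353 \cdot 97 \left(\left(-6 - 18\right) + 213\right) = -174 - 353 \cdot 97 \left(-24 + 213\right) = -174 - 353 \cdot 97 \cdot 189 = -174 - 6471549 = -6471723$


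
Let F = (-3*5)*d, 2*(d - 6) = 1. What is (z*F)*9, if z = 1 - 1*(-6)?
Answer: -12285/2 ≈ -6142.5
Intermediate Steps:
d = 13/2 (d = 6 + (½)*1 = 6 + ½ = 13/2 ≈ 6.5000)
z = 7 (z = 1 + 6 = 7)
F = -195/2 (F = -3*5*(13/2) = -15*13/2 = -195/2 ≈ -97.500)
(z*F)*9 = (7*(-195/2))*9 = -1365/2*9 = -12285/2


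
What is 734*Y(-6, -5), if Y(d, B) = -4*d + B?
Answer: 13946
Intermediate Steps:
Y(d, B) = B - 4*d
734*Y(-6, -5) = 734*(-5 - 4*(-6)) = 734*(-5 + 24) = 734*19 = 13946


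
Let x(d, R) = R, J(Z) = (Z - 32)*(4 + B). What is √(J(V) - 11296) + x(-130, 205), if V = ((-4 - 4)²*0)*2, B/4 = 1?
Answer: 205 + 76*I*√2 ≈ 205.0 + 107.48*I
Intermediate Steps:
B = 4 (B = 4*1 = 4)
V = 0 (V = ((-8)²*0)*2 = (64*0)*2 = 0*2 = 0)
J(Z) = -256 + 8*Z (J(Z) = (Z - 32)*(4 + 4) = (-32 + Z)*8 = -256 + 8*Z)
√(J(V) - 11296) + x(-130, 205) = √((-256 + 8*0) - 11296) + 205 = √((-256 + 0) - 11296) + 205 = √(-256 - 11296) + 205 = √(-11552) + 205 = 76*I*√2 + 205 = 205 + 76*I*√2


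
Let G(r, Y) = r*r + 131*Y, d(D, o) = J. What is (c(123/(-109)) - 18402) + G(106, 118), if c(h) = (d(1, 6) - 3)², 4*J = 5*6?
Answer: 33249/4 ≈ 8312.3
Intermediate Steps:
J = 15/2 (J = (5*6)/4 = (¼)*30 = 15/2 ≈ 7.5000)
d(D, o) = 15/2
G(r, Y) = r² + 131*Y
c(h) = 81/4 (c(h) = (15/2 - 3)² = (9/2)² = 81/4)
(c(123/(-109)) - 18402) + G(106, 118) = (81/4 - 18402) + (106² + 131*118) = -73527/4 + (11236 + 15458) = -73527/4 + 26694 = 33249/4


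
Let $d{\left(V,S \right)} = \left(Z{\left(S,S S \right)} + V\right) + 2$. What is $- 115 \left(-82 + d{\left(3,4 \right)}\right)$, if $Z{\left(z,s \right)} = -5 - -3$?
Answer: $9085$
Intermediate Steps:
$Z{\left(z,s \right)} = -2$ ($Z{\left(z,s \right)} = -5 + 3 = -2$)
$d{\left(V,S \right)} = V$ ($d{\left(V,S \right)} = \left(-2 + V\right) + 2 = V$)
$- 115 \left(-82 + d{\left(3,4 \right)}\right) = - 115 \left(-82 + 3\right) = \left(-115\right) \left(-79\right) = 9085$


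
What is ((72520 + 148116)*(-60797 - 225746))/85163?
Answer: -4863207796/6551 ≈ -7.4236e+5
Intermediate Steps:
((72520 + 148116)*(-60797 - 225746))/85163 = (220636*(-286543))*(1/85163) = -63221701348*1/85163 = -4863207796/6551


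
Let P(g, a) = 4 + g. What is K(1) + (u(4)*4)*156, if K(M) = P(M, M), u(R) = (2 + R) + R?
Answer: 6245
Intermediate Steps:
u(R) = 2 + 2*R
K(M) = 4 + M
K(1) + (u(4)*4)*156 = (4 + 1) + ((2 + 2*4)*4)*156 = 5 + ((2 + 8)*4)*156 = 5 + (10*4)*156 = 5 + 40*156 = 5 + 6240 = 6245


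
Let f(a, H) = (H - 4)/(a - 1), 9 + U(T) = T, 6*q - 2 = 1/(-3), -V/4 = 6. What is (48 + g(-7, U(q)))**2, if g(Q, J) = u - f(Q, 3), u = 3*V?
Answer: 37249/64 ≈ 582.02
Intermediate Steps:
V = -24 (V = -4*6 = -24)
q = 5/18 (q = 1/3 + (1/6)/(-3) = 1/3 + (1/6)*(-1/3) = 1/3 - 1/18 = 5/18 ≈ 0.27778)
U(T) = -9 + T
f(a, H) = (-4 + H)/(-1 + a)
u = -72 (u = 3*(-24) = -72)
g(Q, J) = -72 + 1/(-1 + Q) (g(Q, J) = -72 - (-4 + 3)/(-1 + Q) = -72 - (-1)/(-1 + Q) = -72 + 1/(-1 + Q))
(48 + g(-7, U(q)))**2 = (48 + (73 - 72*(-7))/(-1 - 7))**2 = (48 + (73 + 504)/(-8))**2 = (48 - 1/8*577)**2 = (48 - 577/8)**2 = (-193/8)**2 = 37249/64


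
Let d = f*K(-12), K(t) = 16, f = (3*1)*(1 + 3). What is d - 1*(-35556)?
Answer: 35748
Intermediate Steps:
f = 12 (f = 3*4 = 12)
d = 192 (d = 12*16 = 192)
d - 1*(-35556) = 192 - 1*(-35556) = 192 + 35556 = 35748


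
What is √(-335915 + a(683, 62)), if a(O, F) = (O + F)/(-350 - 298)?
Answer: I*√435347330/36 ≈ 579.58*I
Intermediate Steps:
a(O, F) = -F/648 - O/648 (a(O, F) = (F + O)/(-648) = (F + O)*(-1/648) = -F/648 - O/648)
√(-335915 + a(683, 62)) = √(-335915 + (-1/648*62 - 1/648*683)) = √(-335915 + (-31/324 - 683/648)) = √(-335915 - 745/648) = √(-217673665/648) = I*√435347330/36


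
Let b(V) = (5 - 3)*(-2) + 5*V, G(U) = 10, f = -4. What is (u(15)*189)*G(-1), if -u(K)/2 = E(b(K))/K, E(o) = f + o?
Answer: -16884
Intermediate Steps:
b(V) = -4 + 5*V (b(V) = 2*(-2) + 5*V = -4 + 5*V)
E(o) = -4 + o
u(K) = -2*(-8 + 5*K)/K (u(K) = -2*(-4 + (-4 + 5*K))/K = -2*(-8 + 5*K)/K)
(u(15)*189)*G(-1) = ((-10 + 16/15)*189)*10 = -134/15*189*10 = -8442/5*10 = -16884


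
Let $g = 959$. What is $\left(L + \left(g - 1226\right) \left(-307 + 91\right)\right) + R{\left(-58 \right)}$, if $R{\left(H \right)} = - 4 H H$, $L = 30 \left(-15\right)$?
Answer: $43766$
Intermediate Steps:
$L = -450$
$R{\left(H \right)} = - 4 H^{2}$ ($R{\left(H \right)} = - 4 H H = - 4 H^{2}$)
$\left(L + \left(g - 1226\right) \left(-307 + 91\right)\right) + R{\left(-58 \right)} = \left(-450 + \left(959 - 1226\right) \left(-307 + 91\right)\right) - 4 \left(-58\right)^{2} = \left(-450 - -57672\right) - 13456 = \left(-450 + 57672\right) - 13456 = 57222 - 13456 = 43766$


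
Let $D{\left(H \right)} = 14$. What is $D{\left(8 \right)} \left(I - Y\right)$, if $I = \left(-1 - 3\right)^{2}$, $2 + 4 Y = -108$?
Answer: $609$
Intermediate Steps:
$Y = - \frac{55}{2}$ ($Y = - \frac{1}{2} + \frac{1}{4} \left(-108\right) = - \frac{1}{2} - 27 = - \frac{55}{2} \approx -27.5$)
$I = 16$ ($I = \left(-4\right)^{2} = 16$)
$D{\left(8 \right)} \left(I - Y\right) = 14 \left(16 - - \frac{55}{2}\right) = 14 \left(16 + \frac{55}{2}\right) = 14 \cdot \frac{87}{2} = 609$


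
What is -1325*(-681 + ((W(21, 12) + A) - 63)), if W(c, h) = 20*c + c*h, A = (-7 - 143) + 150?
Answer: 95400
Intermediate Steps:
A = 0 (A = -150 + 150 = 0)
-1325*(-681 + ((W(21, 12) + A) - 63)) = -1325*(-681 + ((21*(20 + 12) + 0) - 63)) = -1325*(-681 + ((21*32 + 0) - 63)) = -1325*(-681 + ((672 + 0) - 63)) = -1325*(-681 + (672 - 63)) = -1325*(-681 + 609) = -1325*(-72) = 95400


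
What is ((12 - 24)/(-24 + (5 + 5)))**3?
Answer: 216/343 ≈ 0.62974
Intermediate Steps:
((12 - 24)/(-24 + (5 + 5)))**3 = (-12/(-24 + 10))**3 = (-12/(-14))**3 = (-12*(-1/14))**3 = (6/7)**3 = 216/343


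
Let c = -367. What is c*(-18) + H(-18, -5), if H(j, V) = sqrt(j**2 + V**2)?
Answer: 6606 + sqrt(349) ≈ 6624.7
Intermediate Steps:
H(j, V) = sqrt(V**2 + j**2)
c*(-18) + H(-18, -5) = -367*(-18) + sqrt((-5)**2 + (-18)**2) = 6606 + sqrt(25 + 324) = 6606 + sqrt(349)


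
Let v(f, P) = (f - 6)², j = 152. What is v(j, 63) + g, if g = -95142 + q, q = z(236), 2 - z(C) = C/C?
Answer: -73825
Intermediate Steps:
v(f, P) = (-6 + f)²
z(C) = 1 (z(C) = 2 - C/C = 2 - 1*1 = 2 - 1 = 1)
q = 1
g = -95141 (g = -95142 + 1 = -95141)
v(j, 63) + g = (-6 + 152)² - 95141 = 146² - 95141 = 21316 - 95141 = -73825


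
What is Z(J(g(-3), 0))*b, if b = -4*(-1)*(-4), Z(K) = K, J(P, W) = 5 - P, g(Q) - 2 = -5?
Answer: -128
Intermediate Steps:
g(Q) = -3 (g(Q) = 2 - 5 = -3)
b = -16 (b = 4*(-4) = -16)
Z(J(g(-3), 0))*b = (5 - 1*(-3))*(-16) = (5 + 3)*(-16) = 8*(-16) = -128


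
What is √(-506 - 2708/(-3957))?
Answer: I*√7912156038/3957 ≈ 22.479*I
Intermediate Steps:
√(-506 - 2708/(-3957)) = √(-506 - 2708*(-1/3957)) = √(-506 + 2708/3957) = √(-1999534/3957) = I*√7912156038/3957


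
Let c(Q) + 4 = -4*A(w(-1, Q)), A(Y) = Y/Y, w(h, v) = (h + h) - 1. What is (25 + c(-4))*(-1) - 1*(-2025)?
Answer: 2008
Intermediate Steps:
w(h, v) = -1 + 2*h (w(h, v) = 2*h - 1 = -1 + 2*h)
A(Y) = 1
c(Q) = -8 (c(Q) = -4 - 4*1 = -4 - 4 = -8)
(25 + c(-4))*(-1) - 1*(-2025) = (25 - 8)*(-1) - 1*(-2025) = 17*(-1) + 2025 = -17 + 2025 = 2008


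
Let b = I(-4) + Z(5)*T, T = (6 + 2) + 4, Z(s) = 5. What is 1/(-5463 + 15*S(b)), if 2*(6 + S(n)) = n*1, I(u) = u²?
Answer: -1/4983 ≈ -0.00020068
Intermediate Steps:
T = 12 (T = 8 + 4 = 12)
b = 76 (b = (-4)² + 5*12 = 16 + 60 = 76)
S(n) = -6 + n/2 (S(n) = -6 + (n*1)/2 = -6 + n/2)
1/(-5463 + 15*S(b)) = 1/(-5463 + 15*(-6 + (½)*76)) = 1/(-5463 + 15*(-6 + 38)) = 1/(-5463 + 15*32) = 1/(-5463 + 480) = 1/(-4983) = -1/4983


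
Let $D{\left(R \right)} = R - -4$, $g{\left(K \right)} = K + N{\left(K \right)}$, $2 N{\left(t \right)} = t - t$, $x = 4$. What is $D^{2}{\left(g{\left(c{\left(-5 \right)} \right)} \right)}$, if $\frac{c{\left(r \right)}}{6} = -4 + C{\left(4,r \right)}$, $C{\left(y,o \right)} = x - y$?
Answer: $400$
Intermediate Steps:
$C{\left(y,o \right)} = 4 - y$
$N{\left(t \right)} = 0$ ($N{\left(t \right)} = \frac{t - t}{2} = \frac{1}{2} \cdot 0 = 0$)
$c{\left(r \right)} = -24$ ($c{\left(r \right)} = 6 \left(-4 + \left(4 - 4\right)\right) = 6 \left(-4 + 0\right) = 6 \left(-4\right) = -24$)
$g{\left(K \right)} = K$ ($g{\left(K \right)} = K + 0 = K$)
$D{\left(R \right)} = 4 + R$ ($D{\left(R \right)} = R + 4 = 4 + R$)
$D^{2}{\left(g{\left(c{\left(-5 \right)} \right)} \right)} = \left(4 - 24\right)^{2} = \left(-20\right)^{2} = 400$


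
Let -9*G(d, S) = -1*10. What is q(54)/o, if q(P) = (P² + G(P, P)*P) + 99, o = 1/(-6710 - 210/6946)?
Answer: -71659600125/3473 ≈ -2.0633e+7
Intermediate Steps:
G(d, S) = 10/9 (G(d, S) = -(-1)*10/9 = -⅑*(-10) = 10/9)
o = -3473/23303935 (o = 1/(-6710 - 210*1/6946) = 1/(-6710 - 105/3473) = 1/(-23303935/3473) = -3473/23303935 ≈ -0.00014903)
q(P) = 99 + P² + 10*P/9 (q(P) = (P² + 10*P/9) + 99 = 99 + P² + 10*P/9)
q(54)/o = (99 + 54² + (10/9)*54)/(-3473/23303935) = (99 + 2916 + 60)*(-23303935/3473) = 3075*(-23303935/3473) = -71659600125/3473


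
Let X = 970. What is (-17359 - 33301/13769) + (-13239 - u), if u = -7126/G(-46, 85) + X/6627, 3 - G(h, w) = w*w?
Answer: -10083012522199810/329493505593 ≈ -30602.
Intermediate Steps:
G(h, w) = 3 - w**2 (G(h, w) = 3 - w*w = 3 - w**2)
u = 27114671/23930097 (u = -7126/(3 - 1*85**2) + 970/6627 = -7126/(3 - 1*7225) + 970*(1/6627) = -7126/(3 - 7225) + 970/6627 = -7126/(-7222) + 970/6627 = -7126*(-1/7222) + 970/6627 = 3563/3611 + 970/6627 = 27114671/23930097 ≈ 1.1331)
(-17359 - 33301/13769) + (-13239 - u) = (-17359 - 33301/13769) + (-13239 - 1*27114671/23930097) = (-17359 - 33301*1/13769) + (-13239 - 27114671/23930097) = (-17359 - 33301/13769) - 316837668854/23930097 = -239049372/13769 - 316837668854/23930097 = -10083012522199810/329493505593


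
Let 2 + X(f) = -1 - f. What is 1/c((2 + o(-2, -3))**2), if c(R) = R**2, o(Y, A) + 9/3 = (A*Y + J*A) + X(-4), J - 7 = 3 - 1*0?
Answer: 1/331776 ≈ 3.0141e-6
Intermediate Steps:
J = 10 (J = 7 + (3 - 1*0) = 7 + (3 + 0) = 7 + 3 = 10)
X(f) = -3 - f (X(f) = -2 + (-1 - f) = -3 - f)
o(Y, A) = -2 + 10*A + A*Y (o(Y, A) = -3 + ((A*Y + 10*A) + (-3 - 1*(-4))) = -3 + ((10*A + A*Y) + (-3 + 4)) = -3 + ((10*A + A*Y) + 1) = -3 + (1 + 10*A + A*Y) = -2 + 10*A + A*Y)
1/c((2 + o(-2, -3))**2) = 1/(((2 + (-2 + 10*(-3) - 3*(-2)))**2)**2) = 1/(((2 + (-2 - 30 + 6))**2)**2) = 1/(((2 - 26)**2)**2) = 1/(((-24)**2)**2) = 1/(576**2) = 1/331776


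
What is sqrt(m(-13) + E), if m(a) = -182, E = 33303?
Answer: sqrt(33121) ≈ 181.99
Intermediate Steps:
sqrt(m(-13) + E) = sqrt(-182 + 33303) = sqrt(33121)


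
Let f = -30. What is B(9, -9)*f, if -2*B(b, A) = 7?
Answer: 105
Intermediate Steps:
B(b, A) = -7/2 (B(b, A) = -½*7 = -7/2)
B(9, -9)*f = -7/2*(-30) = 105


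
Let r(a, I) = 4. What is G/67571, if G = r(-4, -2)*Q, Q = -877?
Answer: -3508/67571 ≈ -0.051916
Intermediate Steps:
G = -3508 (G = 4*(-877) = -3508)
G/67571 = -3508/67571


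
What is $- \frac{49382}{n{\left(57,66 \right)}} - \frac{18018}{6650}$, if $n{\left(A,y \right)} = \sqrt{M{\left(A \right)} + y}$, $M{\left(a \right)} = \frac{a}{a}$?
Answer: $- \frac{1287}{475} - \frac{49382 \sqrt{67}}{67} \approx -6035.7$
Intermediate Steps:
$M{\left(a \right)} = 1$
$n{\left(A,y \right)} = \sqrt{1 + y}$
$- \frac{49382}{n{\left(57,66 \right)}} - \frac{18018}{6650} = - \frac{49382}{\sqrt{1 + 66}} - \frac{18018}{6650} = - \frac{49382}{\sqrt{67}} - \frac{1287}{475} = - 49382 \frac{\sqrt{67}}{67} - \frac{1287}{475} = - \frac{49382 \sqrt{67}}{67} - \frac{1287}{475} = - \frac{1287}{475} - \frac{49382 \sqrt{67}}{67}$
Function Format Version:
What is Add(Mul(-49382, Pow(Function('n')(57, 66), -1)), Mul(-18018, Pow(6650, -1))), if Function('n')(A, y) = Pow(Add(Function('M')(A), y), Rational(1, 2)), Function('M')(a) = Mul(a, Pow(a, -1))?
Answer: Add(Rational(-1287, 475), Mul(Rational(-49382, 67), Pow(67, Rational(1, 2)))) ≈ -6035.7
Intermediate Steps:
Function('M')(a) = 1
Function('n')(A, y) = Pow(Add(1, y), Rational(1, 2))
Add(Mul(-49382, Pow(Function('n')(57, 66), -1)), Mul(-18018, Pow(6650, -1))) = Add(Mul(-49382, Pow(Pow(Add(1, 66), Rational(1, 2)), -1)), Mul(-18018, Pow(6650, -1))) = Add(Mul(-49382, Pow(Pow(67, Rational(1, 2)), -1)), Mul(-18018, Rational(1, 6650))) = Add(Mul(-49382, Mul(Rational(1, 67), Pow(67, Rational(1, 2)))), Rational(-1287, 475)) = Add(Mul(Rational(-49382, 67), Pow(67, Rational(1, 2))), Rational(-1287, 475)) = Add(Rational(-1287, 475), Mul(Rational(-49382, 67), Pow(67, Rational(1, 2))))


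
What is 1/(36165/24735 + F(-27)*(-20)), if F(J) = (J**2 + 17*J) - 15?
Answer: -1649/8407489 ≈ -0.00019613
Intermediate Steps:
F(J) = -15 + J**2 + 17*J
1/(36165/24735 + F(-27)*(-20)) = 1/(36165/24735 + (-15 + (-27)**2 + 17*(-27))*(-20)) = 1/(36165*(1/24735) + (-15 + 729 - 459)*(-20)) = 1/(2411/1649 + 255*(-20)) = 1/(2411/1649 - 5100) = 1/(-8407489/1649) = -1649/8407489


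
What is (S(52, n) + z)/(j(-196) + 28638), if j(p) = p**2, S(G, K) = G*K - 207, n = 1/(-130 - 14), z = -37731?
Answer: -1365781/2413944 ≈ -0.56579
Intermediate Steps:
n = -1/144 (n = 1/(-144) = -1/144 ≈ -0.0069444)
S(G, K) = -207 + G*K
(S(52, n) + z)/(j(-196) + 28638) = ((-207 + 52*(-1/144)) - 37731)/((-196)**2 + 28638) = ((-207 - 13/36) - 37731)/(38416 + 28638) = (-7465/36 - 37731)/67054 = -1365781/36*1/67054 = -1365781/2413944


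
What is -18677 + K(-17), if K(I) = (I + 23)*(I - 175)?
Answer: -19829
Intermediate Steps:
K(I) = (-175 + I)*(23 + I) (K(I) = (23 + I)*(-175 + I) = (-175 + I)*(23 + I))
-18677 + K(-17) = -18677 + (-4025 + (-17)² - 152*(-17)) = -18677 + (-4025 + 289 + 2584) = -18677 - 1152 = -19829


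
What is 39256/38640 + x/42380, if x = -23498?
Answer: 337369/731055 ≈ 0.46148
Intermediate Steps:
39256/38640 + x/42380 = 39256/38640 - 23498/42380 = 39256*(1/38640) - 23498*1/42380 = 701/690 - 11749/21190 = 337369/731055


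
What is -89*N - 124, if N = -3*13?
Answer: 3347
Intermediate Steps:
N = -39
-89*N - 124 = -89*(-39) - 124 = 3471 - 124 = 3347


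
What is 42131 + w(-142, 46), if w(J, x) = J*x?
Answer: 35599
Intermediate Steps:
42131 + w(-142, 46) = 42131 - 142*46 = 42131 - 6532 = 35599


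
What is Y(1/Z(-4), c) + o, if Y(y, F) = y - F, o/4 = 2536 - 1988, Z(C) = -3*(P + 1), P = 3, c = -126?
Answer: 27815/12 ≈ 2317.9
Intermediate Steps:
Z(C) = -12 (Z(C) = -3*(3 + 1) = -3*4 = -12)
o = 2192 (o = 4*(2536 - 1988) = 4*548 = 2192)
Y(1/Z(-4), c) + o = (1/(-12) - 1*(-126)) + 2192 = (-1/12 + 126) + 2192 = 1511/12 + 2192 = 27815/12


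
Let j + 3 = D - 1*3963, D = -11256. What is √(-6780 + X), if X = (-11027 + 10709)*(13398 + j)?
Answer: 2*√143313 ≈ 757.13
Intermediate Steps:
j = -15222 (j = -3 + (-11256 - 1*3963) = -3 + (-11256 - 3963) = -3 - 15219 = -15222)
X = 580032 (X = (-11027 + 10709)*(13398 - 15222) = -318*(-1824) = 580032)
√(-6780 + X) = √(-6780 + 580032) = √573252 = 2*√143313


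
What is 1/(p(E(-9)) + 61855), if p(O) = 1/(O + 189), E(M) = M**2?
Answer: 270/16700851 ≈ 1.6167e-5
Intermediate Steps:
p(O) = 1/(189 + O)
1/(p(E(-9)) + 61855) = 1/(1/(189 + (-9)**2) + 61855) = 1/(1/(189 + 81) + 61855) = 1/(1/270 + 61855) = 1/(16700851/270) = 270/16700851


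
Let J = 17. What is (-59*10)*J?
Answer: -10030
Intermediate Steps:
(-59*10)*J = -59*10*17 = -590*17 = -10030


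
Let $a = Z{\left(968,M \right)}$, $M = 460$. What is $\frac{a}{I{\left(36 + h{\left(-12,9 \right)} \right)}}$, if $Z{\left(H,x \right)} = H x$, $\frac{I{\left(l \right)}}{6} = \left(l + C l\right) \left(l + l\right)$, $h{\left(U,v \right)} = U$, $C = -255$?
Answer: $- \frac{13915}{54864} \approx -0.25363$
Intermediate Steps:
$I{\left(l \right)} = - 3048 l^{2}$ ($I{\left(l \right)} = 6 \left(l - 255 l\right) \left(l + l\right) = 6 - 254 l 2 l = 6 \left(- 508 l^{2}\right) = - 3048 l^{2}$)
$a = 445280$ ($a = 968 \cdot 460 = 445280$)
$\frac{a}{I{\left(36 + h{\left(-12,9 \right)} \right)}} = \frac{445280}{\left(-3048\right) \left(36 - 12\right)^{2}} = \frac{445280}{\left(-3048\right) 24^{2}} = \frac{445280}{\left(-3048\right) 576} = \frac{445280}{-1755648} = 445280 \left(- \frac{1}{1755648}\right) = - \frac{13915}{54864}$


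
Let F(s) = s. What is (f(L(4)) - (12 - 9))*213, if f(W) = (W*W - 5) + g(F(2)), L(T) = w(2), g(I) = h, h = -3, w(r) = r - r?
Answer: -2343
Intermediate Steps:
w(r) = 0
g(I) = -3
L(T) = 0
f(W) = -8 + W**2 (f(W) = (W*W - 5) - 3 = (W**2 - 5) - 3 = (-5 + W**2) - 3 = -8 + W**2)
(f(L(4)) - (12 - 9))*213 = ((-8 + 0**2) - (12 - 9))*213 = ((-8 + 0) - 1*3)*213 = (-8 - 3)*213 = -11*213 = -2343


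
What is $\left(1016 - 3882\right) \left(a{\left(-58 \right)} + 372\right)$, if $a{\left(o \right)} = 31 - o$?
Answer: $-1321226$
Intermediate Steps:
$\left(1016 - 3882\right) \left(a{\left(-58 \right)} + 372\right) = \left(1016 - 3882\right) \left(\left(31 - -58\right) + 372\right) = - 2866 \left(\left(31 + 58\right) + 372\right) = - 2866 \left(89 + 372\right) = \left(-2866\right) 461 = -1321226$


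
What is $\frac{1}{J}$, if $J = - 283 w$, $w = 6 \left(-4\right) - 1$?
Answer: $\frac{1}{7075} \approx 0.00014134$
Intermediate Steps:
$w = -25$ ($w = -24 - 1 = -25$)
$J = 7075$ ($J = \left(-283\right) \left(-25\right) = 7075$)
$\frac{1}{J} = \frac{1}{7075}$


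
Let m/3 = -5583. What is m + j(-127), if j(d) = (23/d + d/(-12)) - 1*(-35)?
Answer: -25456283/1524 ≈ -16704.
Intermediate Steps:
m = -16749 (m = 3*(-5583) = -16749)
j(d) = 35 + 23/d - d/12 (j(d) = (23/d + d*(-1/12)) + 35 = (23/d - d/12) + 35 = 35 + 23/d - d/12)
m + j(-127) = -16749 + (35 + 23/(-127) - 1/12*(-127)) = -16749 + (35 + 23*(-1/127) + 127/12) = -16749 + (35 - 23/127 + 127/12) = -16749 + 69193/1524 = -25456283/1524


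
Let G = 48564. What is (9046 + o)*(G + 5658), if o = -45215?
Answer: -1961155518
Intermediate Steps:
(9046 + o)*(G + 5658) = (9046 - 45215)*(48564 + 5658) = -36169*54222 = -1961155518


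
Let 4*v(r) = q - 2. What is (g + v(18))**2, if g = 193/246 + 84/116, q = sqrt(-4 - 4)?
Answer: 13167719/25446978 + 3598*I*sqrt(2)/3567 ≈ 0.51746 + 1.4265*I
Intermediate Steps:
q = 2*I*sqrt(2) (q = sqrt(-8) = 2*I*sqrt(2) ≈ 2.8284*I)
v(r) = -1/2 + I*sqrt(2)/2 (v(r) = (2*I*sqrt(2) - 2)/4 = (-2 + 2*I*sqrt(2))/4 = -1/2 + I*sqrt(2)/2)
g = 10763/7134 (g = 193*(1/246) + 84*(1/116) = 193/246 + 21/29 = 10763/7134 ≈ 1.5087)
(g + v(18))**2 = (10763/7134 + (-1/2 + I*sqrt(2)/2))**2 = (3598/3567 + I*sqrt(2)/2)**2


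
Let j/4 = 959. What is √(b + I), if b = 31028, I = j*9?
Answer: 4*√4097 ≈ 256.03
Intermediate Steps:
j = 3836 (j = 4*959 = 3836)
I = 34524 (I = 3836*9 = 34524)
√(b + I) = √(31028 + 34524) = √65552 = 4*√4097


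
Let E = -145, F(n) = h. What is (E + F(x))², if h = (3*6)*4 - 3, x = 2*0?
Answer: 5776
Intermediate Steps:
x = 0
h = 69 (h = 18*4 - 3 = 72 - 3 = 69)
F(n) = 69
(E + F(x))² = (-145 + 69)² = (-76)² = 5776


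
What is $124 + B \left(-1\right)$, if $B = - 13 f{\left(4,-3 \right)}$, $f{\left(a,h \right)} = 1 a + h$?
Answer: $137$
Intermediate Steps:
$f{\left(a,h \right)} = a + h$
$B = -13$ ($B = - 13 \left(4 - 3\right) = \left(-13\right) 1 = -13$)
$124 + B \left(-1\right) = 124 - -13 = 124 + 13 = 137$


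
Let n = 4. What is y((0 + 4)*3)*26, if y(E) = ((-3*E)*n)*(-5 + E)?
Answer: -26208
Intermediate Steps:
y(E) = -12*E*(-5 + E) (y(E) = (-3*E*4)*(-5 + E) = (-12*E)*(-5 + E) = -12*E*(-5 + E))
y((0 + 4)*3)*26 = (12*((0 + 4)*3)*(5 - (0 + 4)*3))*26 = (12*(4*3)*(5 - 4*3))*26 = (12*12*(5 - 1*12))*26 = (12*12*(5 - 12))*26 = (12*12*(-7))*26 = -1008*26 = -26208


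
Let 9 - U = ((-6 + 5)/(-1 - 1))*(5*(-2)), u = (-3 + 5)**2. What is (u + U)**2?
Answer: 324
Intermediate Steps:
u = 4 (u = 2**2 = 4)
U = 14 (U = 9 - (-6 + 5)/(-1 - 1)*5*(-2) = 9 - (-1/(-2))*(-10) = 9 - (-1*(-1/2))*(-10) = 9 - (-10)/2 = 9 - 1*(-5) = 9 + 5 = 14)
(u + U)**2 = (4 + 14)**2 = 18**2 = 324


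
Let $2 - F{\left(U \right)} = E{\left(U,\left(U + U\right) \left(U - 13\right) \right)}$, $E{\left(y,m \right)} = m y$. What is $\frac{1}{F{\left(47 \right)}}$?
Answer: $- \frac{1}{150210} \approx -6.6573 \cdot 10^{-6}$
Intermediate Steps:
$F{\left(U \right)} = 2 - 2 U^{2} \left(-13 + U\right)$ ($F{\left(U \right)} = 2 - \left(U + U\right) \left(U - 13\right) U = 2 - 2 U \left(-13 + U\right) U = 2 - 2 U^{2} \left(-13 + U\right)$)
$\frac{1}{F{\left(47 \right)}} = \frac{1}{2 + 2 \cdot 47^{2} \left(13 - 47\right)} = \frac{1}{2 + 2 \cdot 2209 \left(13 - 47\right)} = \frac{1}{2 + 2 \cdot 2209 \left(-34\right)} = \frac{1}{2 - 150212} = \frac{1}{-150210} = - \frac{1}{150210}$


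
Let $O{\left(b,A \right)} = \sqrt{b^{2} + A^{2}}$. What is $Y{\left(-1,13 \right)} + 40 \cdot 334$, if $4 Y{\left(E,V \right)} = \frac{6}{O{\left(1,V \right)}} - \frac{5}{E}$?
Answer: $\frac{53445}{4} + \frac{3 \sqrt{170}}{340} \approx 13361.0$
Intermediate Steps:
$O{\left(b,A \right)} = \sqrt{A^{2} + b^{2}}$
$Y{\left(E,V \right)} = - \frac{5}{4 E} + \frac{3}{2 \sqrt{1 + V^{2}}}$ ($Y{\left(E,V \right)} = \frac{\frac{6}{\sqrt{V^{2} + 1^{2}}} - \frac{5}{E}}{4} = \frac{\frac{6}{\sqrt{V^{2} + 1}} - \frac{5}{E}}{4} = \frac{\frac{6}{\sqrt{1 + V^{2}}} - \frac{5}{E}}{4} = \frac{- \frac{5}{E} + \frac{6}{\sqrt{1 + V^{2}}}}{4} = - \frac{5}{4 E} + \frac{3}{2 \sqrt{1 + V^{2}}}$)
$Y{\left(-1,13 \right)} + 40 \cdot 334 = \left(- \frac{5}{4 \left(-1\right)} + \frac{3}{2 \sqrt{1 + 13^{2}}}\right) + 40 \cdot 334 = \left(\left(- \frac{5}{4}\right) \left(-1\right) + \frac{3}{2 \sqrt{1 + 169}}\right) + 13360 = \left(\frac{5}{4} + \frac{3}{2 \sqrt{170}}\right) + 13360 = \left(\frac{5}{4} + \frac{3 \frac{\sqrt{170}}{170}}{2}\right) + 13360 = \left(\frac{5}{4} + \frac{3 \sqrt{170}}{340}\right) + 13360 = \frac{53445}{4} + \frac{3 \sqrt{170}}{340}$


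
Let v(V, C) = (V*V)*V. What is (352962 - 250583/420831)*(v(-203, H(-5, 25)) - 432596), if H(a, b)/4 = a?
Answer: -1306832829534841297/420831 ≈ -3.1054e+12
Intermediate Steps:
H(a, b) = 4*a
v(V, C) = V³ (v(V, C) = V²*V = V³)
(352962 - 250583/420831)*(v(-203, H(-5, 25)) - 432596) = (352962 - 250583/420831)*((-203)³ - 432596) = (352962 - 250583*1/420831)*(-8365427 - 432596) = (352962 - 250583/420831)*(-8798023) = (148537100839/420831)*(-8798023) = -1306832829534841297/420831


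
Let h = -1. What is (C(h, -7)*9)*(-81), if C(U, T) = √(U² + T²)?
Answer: -3645*√2 ≈ -5154.8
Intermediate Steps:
C(U, T) = √(T² + U²)
(C(h, -7)*9)*(-81) = (√((-7)² + (-1)²)*9)*(-81) = (√(49 + 1)*9)*(-81) = (√50*9)*(-81) = ((5*√2)*9)*(-81) = (45*√2)*(-81) = -3645*√2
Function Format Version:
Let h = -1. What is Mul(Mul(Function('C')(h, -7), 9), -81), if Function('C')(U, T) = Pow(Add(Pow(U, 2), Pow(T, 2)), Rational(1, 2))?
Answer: Mul(-3645, Pow(2, Rational(1, 2))) ≈ -5154.8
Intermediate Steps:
Function('C')(U, T) = Pow(Add(Pow(T, 2), Pow(U, 2)), Rational(1, 2))
Mul(Mul(Function('C')(h, -7), 9), -81) = Mul(Mul(Pow(Add(Pow(-7, 2), Pow(-1, 2)), Rational(1, 2)), 9), -81) = Mul(Mul(Pow(Add(49, 1), Rational(1, 2)), 9), -81) = Mul(Mul(Pow(50, Rational(1, 2)), 9), -81) = Mul(Mul(Mul(5, Pow(2, Rational(1, 2))), 9), -81) = Mul(Mul(45, Pow(2, Rational(1, 2))), -81) = Mul(-3645, Pow(2, Rational(1, 2)))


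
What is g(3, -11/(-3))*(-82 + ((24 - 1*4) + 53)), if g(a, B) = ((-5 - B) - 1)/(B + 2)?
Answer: 261/17 ≈ 15.353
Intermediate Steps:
g(a, B) = (-6 - B)/(2 + B)
g(3, -11/(-3))*(-82 + ((24 - 1*4) + 53)) = ((-6 - (-11)/(-3))/(2 - 11/(-3)))*(-82 + ((24 - 1*4) + 53)) = ((-6 - (-11)*(-1)/3)/(2 - 11*(-1/3)))*(-82 + ((24 - 4) + 53)) = ((-6 - 1*11/3)/(2 + 11/3))*(-82 + (20 + 53)) = ((-6 - 11/3)/(17/3))*(-82 + 73) = ((3/17)*(-29/3))*(-9) = -29/17*(-9) = 261/17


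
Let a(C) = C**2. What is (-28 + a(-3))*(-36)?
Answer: 684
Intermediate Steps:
(-28 + a(-3))*(-36) = (-28 + (-3)**2)*(-36) = (-28 + 9)*(-36) = -19*(-36) = 684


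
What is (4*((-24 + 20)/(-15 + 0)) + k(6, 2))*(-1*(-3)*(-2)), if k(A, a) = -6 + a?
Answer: 88/5 ≈ 17.600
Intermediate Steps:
(4*((-24 + 20)/(-15 + 0)) + k(6, 2))*(-1*(-3)*(-2)) = (4*((-24 + 20)/(-15 + 0)) + (-6 + 2))*(-1*(-3)*(-2)) = (4*(-4/(-15)) - 4)*(3*(-2)) = (4*(-4*(-1/15)) - 4)*(-6) = (4*(4/15) - 4)*(-6) = (16/15 - 4)*(-6) = -44/15*(-6) = 88/5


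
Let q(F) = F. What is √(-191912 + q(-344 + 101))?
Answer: I*√192155 ≈ 438.35*I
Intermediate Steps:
√(-191912 + q(-344 + 101)) = √(-191912 + (-344 + 101)) = √(-191912 - 243) = √(-192155) = I*√192155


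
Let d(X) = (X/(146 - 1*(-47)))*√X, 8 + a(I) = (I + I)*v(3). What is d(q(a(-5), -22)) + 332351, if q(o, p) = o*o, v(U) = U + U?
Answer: 64458175/193 ≈ 3.3398e+5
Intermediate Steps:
v(U) = 2*U
a(I) = -8 + 12*I (a(I) = -8 + (I + I)*(2*3) = -8 + (2*I)*6 = -8 + 12*I)
q(o, p) = o²
d(X) = X^(3/2)/193 (d(X) = (X/(146 + 47))*√X = (X/193)*√X = X^(3/2)/193)
d(q(a(-5), -22)) + 332351 = ((-8 + 12*(-5))²)^(3/2)/193 + 332351 = ((-8 - 60)²)^(3/2)/193 + 332351 = ((-68)²)^(3/2)/193 + 332351 = 4624^(3/2)/193 + 332351 = (1/193)*314432 + 332351 = 314432/193 + 332351 = 64458175/193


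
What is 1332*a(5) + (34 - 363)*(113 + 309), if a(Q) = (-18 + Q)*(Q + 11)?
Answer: -415894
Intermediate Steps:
a(Q) = (-18 + Q)*(11 + Q)
1332*a(5) + (34 - 363)*(113 + 309) = 1332*(-198 + 5**2 - 7*5) + (34 - 363)*(113 + 309) = 1332*(-198 + 25 - 35) - 329*422 = 1332*(-208) - 138838 = -277056 - 138838 = -415894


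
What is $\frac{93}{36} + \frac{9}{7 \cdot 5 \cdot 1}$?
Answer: $\frac{1193}{420} \approx 2.8405$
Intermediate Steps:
$\frac{93}{36} + \frac{9}{7 \cdot 5 \cdot 1} = 93 \cdot \frac{1}{36} + \frac{9}{35 \cdot 1} = \frac{31}{12} + \frac{9}{35} = \frac{1193}{420}$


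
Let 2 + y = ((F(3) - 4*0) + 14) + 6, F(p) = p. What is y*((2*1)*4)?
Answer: 168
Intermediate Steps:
y = 21 (y = -2 + (((3 - 4*0) + 14) + 6) = -2 + (((3 - 1*0) + 14) + 6) = -2 + (((3 + 0) + 14) + 6) = -2 + ((3 + 14) + 6) = -2 + (17 + 6) = -2 + 23 = 21)
y*((2*1)*4) = 21*((2*1)*4) = 21*(2*4) = 21*8 = 168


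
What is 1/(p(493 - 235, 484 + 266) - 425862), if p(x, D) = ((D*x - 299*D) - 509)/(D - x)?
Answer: -492/209555363 ≈ -2.3478e-6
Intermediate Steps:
p(x, D) = (-509 - 299*D + D*x)/(D - x) (p(x, D) = ((-299*D + D*x) - 509)/(D - x) = (-509 - 299*D + D*x)/(D - x))
1/(p(493 - 235, 484 + 266) - 425862) = 1/((-509 - 299*(484 + 266) + (484 + 266)*(493 - 235))/((484 + 266) - (493 - 235)) - 425862) = 1/((-509 - 299*750 + 750*258)/(750 - 1*258) - 425862) = 1/((-509 - 224250 + 193500)/(750 - 258) - 425862) = 1/(-31259/492 - 425862) = 1/(-209555363/492) = -492/209555363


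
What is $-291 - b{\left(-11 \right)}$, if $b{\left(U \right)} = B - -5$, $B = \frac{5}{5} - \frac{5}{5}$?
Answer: $-296$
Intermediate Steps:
$B = 0$ ($B = 5 \cdot \frac{1}{5} - 1 = 1 - 1 = 0$)
$b{\left(U \right)} = 5$ ($b{\left(U \right)} = 0 - -5 = 0 + 5 = 5$)
$-291 - b{\left(-11 \right)} = -291 - 5 = -296$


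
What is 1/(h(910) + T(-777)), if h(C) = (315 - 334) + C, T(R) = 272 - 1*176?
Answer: 1/987 ≈ 0.0010132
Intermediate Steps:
T(R) = 96 (T(R) = 272 - 176 = 96)
h(C) = -19 + C
1/(h(910) + T(-777)) = 1/((-19 + 910) + 96) = 1/(891 + 96) = 1/987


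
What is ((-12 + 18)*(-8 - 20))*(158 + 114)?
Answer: -45696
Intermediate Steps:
((-12 + 18)*(-8 - 20))*(158 + 114) = (6*(-28))*272 = -168*272 = -45696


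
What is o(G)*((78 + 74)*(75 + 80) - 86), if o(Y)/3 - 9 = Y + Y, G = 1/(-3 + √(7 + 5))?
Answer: 774642 + 93896*√3 ≈ 9.3728e+5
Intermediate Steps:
G = 1/(-3 + 2*√3) (G = 1/(-3 + √12) = 1/(-3 + 2*√3) ≈ 2.1547)
o(Y) = 27 + 6*Y (o(Y) = 27 + 3*(Y + Y) = 27 + 3*(2*Y) = 27 + 6*Y)
o(G)*((78 + 74)*(75 + 80) - 86) = (27 + 6*(1 + 2*√3/3))*((78 + 74)*(75 + 80) - 86) = (27 + (6 + 4*√3))*(152*155 - 86) = (33 + 4*√3)*(23560 - 86) = (33 + 4*√3)*23474 = 774642 + 93896*√3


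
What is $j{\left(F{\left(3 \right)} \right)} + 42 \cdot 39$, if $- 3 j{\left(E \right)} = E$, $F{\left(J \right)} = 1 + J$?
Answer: $\frac{4910}{3} \approx 1636.7$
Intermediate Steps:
$j{\left(E \right)} = - \frac{E}{3}$
$j{\left(F{\left(3 \right)} \right)} + 42 \cdot 39 = - \frac{1 + 3}{3} + 42 \cdot 39 = \left(- \frac{1}{3}\right) 4 + 1638 = - \frac{4}{3} + 1638 = \frac{4910}{3}$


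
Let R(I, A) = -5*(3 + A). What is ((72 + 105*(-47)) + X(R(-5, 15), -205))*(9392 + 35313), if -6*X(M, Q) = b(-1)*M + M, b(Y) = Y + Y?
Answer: -218070990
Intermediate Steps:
b(Y) = 2*Y
R(I, A) = -15 - 5*A
X(M, Q) = M/6 (X(M, Q) = -((2*(-1))*M + M)/6 = -(-2*M + M)/6 = -(-1)*M/6 = M/6)
((72 + 105*(-47)) + X(R(-5, 15), -205))*(9392 + 35313) = ((72 + 105*(-47)) + (-15 - 5*15)/6)*(9392 + 35313) = ((72 - 4935) + (-15 - 75)/6)*44705 = (-4863 + (⅙)*(-90))*44705 = (-4863 - 15)*44705 = -4878*44705 = -218070990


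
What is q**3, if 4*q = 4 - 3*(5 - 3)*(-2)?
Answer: 64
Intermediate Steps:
q = 4 (q = (4 - 3*(5 - 3)*(-2))/4 = (4 - 3*2*(-2))/4 = (4 - 6*(-2))/4 = (4 + 12)/4 = (1/4)*16 = 4)
q**3 = 4**3 = 64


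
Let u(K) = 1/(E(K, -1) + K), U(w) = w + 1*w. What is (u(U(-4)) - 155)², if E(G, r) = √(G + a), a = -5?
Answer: 2*(192355*√13 + 613878*I)/(16*√13 + 51*I) ≈ 24057.0 + 14.526*I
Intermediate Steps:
E(G, r) = √(-5 + G) (E(G, r) = √(G - 5) = √(-5 + G))
U(w) = 2*w (U(w) = w + w = 2*w)
u(K) = 1/(K + √(-5 + K)) (u(K) = 1/(√(-5 + K) + K) = 1/(K + √(-5 + K)))
(u(U(-4)) - 155)² = (1/(2*(-4) + √(-5 + 2*(-4))) - 155)² = (1/(-8 + √(-5 - 8)) - 155)² = (1/(-8 + √(-13)) - 155)² = (1/(-8 + I*√13) - 155)² = (-155 + 1/(-8 + I*√13))²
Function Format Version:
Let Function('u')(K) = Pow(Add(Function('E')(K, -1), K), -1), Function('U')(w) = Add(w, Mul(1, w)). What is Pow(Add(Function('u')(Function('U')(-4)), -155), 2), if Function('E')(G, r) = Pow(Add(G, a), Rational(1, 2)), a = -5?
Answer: Mul(2, Pow(Add(Mul(16, Pow(13, Rational(1, 2))), Mul(51, I)), -1), Add(Mul(192355, Pow(13, Rational(1, 2))), Mul(613878, I))) ≈ Add(24057., Mul(14.526, I))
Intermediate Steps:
Function('E')(G, r) = Pow(Add(-5, G), Rational(1, 2)) (Function('E')(G, r) = Pow(Add(G, -5), Rational(1, 2)) = Pow(Add(-5, G), Rational(1, 2)))
Function('U')(w) = Mul(2, w) (Function('U')(w) = Add(w, w) = Mul(2, w))
Function('u')(K) = Pow(Add(K, Pow(Add(-5, K), Rational(1, 2))), -1) (Function('u')(K) = Pow(Add(Pow(Add(-5, K), Rational(1, 2)), K), -1) = Pow(Add(K, Pow(Add(-5, K), Rational(1, 2))), -1))
Pow(Add(Function('u')(Function('U')(-4)), -155), 2) = Pow(Add(Pow(Add(Mul(2, -4), Pow(Add(-5, Mul(2, -4)), Rational(1, 2))), -1), -155), 2) = Pow(Add(Pow(Add(-8, Pow(Add(-5, -8), Rational(1, 2))), -1), -155), 2) = Pow(Add(Pow(Add(-8, Pow(-13, Rational(1, 2))), -1), -155), 2) = Pow(Add(Pow(Add(-8, Mul(I, Pow(13, Rational(1, 2)))), -1), -155), 2) = Pow(Add(-155, Pow(Add(-8, Mul(I, Pow(13, Rational(1, 2)))), -1)), 2)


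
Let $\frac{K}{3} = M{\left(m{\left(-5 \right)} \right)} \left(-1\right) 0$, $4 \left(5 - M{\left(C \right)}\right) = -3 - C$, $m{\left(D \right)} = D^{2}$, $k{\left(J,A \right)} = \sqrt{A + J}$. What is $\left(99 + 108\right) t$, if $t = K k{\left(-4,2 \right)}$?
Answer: $0$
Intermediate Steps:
$M{\left(C \right)} = \frac{23}{4} + \frac{C}{4}$ ($M{\left(C \right)} = 5 - \frac{-3 - C}{4} = 5 + \left(\frac{3}{4} + \frac{C}{4}\right) = \frac{23}{4} + \frac{C}{4}$)
$K = 0$ ($K = 3 \left(\frac{23}{4} + \frac{\left(-5\right)^{2}}{4}\right) \left(-1\right) 0 = 3 \left(\frac{23}{4} + \frac{1}{4} \cdot 25\right) \left(-1\right) 0 = 3 \left(\frac{23}{4} + \frac{25}{4}\right) \left(-1\right) 0 = 3 \cdot 12 \left(-1\right) 0 = 3 \left(\left(-12\right) 0\right) = 3 \cdot 0 = 0$)
$t = 0$ ($t = 0 \sqrt{2 - 4} = 0 \sqrt{-2} = 0 i \sqrt{2} = 0$)
$\left(99 + 108\right) t = \left(99 + 108\right) 0 = 207 \cdot 0 = 0$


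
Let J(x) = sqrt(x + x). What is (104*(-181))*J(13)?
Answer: -18824*sqrt(26) ≈ -95984.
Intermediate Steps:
J(x) = sqrt(2)*sqrt(x) (J(x) = sqrt(2*x) = sqrt(2)*sqrt(x))
(104*(-181))*J(13) = (104*(-181))*(sqrt(2)*sqrt(13)) = -18824*sqrt(26)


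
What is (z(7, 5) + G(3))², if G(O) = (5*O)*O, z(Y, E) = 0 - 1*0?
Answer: 2025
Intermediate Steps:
z(Y, E) = 0 (z(Y, E) = 0 + 0 = 0)
G(O) = 5*O²
(z(7, 5) + G(3))² = (0 + 5*3²)² = (0 + 5*9)² = (0 + 45)² = 45² = 2025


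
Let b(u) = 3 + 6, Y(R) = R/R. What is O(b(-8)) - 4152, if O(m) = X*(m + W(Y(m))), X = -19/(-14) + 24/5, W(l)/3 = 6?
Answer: -279003/70 ≈ -3985.8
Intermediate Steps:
Y(R) = 1
W(l) = 18 (W(l) = 3*6 = 18)
X = 431/70 (X = -19*(-1/14) + 24*(⅕) = 19/14 + 24/5 = 431/70 ≈ 6.1571)
b(u) = 9
O(m) = 3879/35 + 431*m/70 (O(m) = 431*(m + 18)/70 = 431*(18 + m)/70 = 3879/35 + 431*m/70)
O(b(-8)) - 4152 = (3879/35 + (431/70)*9) - 4152 = (3879/35 + 3879/70) - 4152 = 11637/70 - 4152 = -279003/70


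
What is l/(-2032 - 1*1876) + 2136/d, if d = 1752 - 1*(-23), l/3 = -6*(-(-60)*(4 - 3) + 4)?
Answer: 2598072/1734175 ≈ 1.4982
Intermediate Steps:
l = -1152 (l = 3*(-6*(-(-60)*(4 - 3) + 4)) = 3*(-6*(-(-60) + 4)) = 3*(-6*(-12*(-5) + 4)) = 3*(-6*(60 + 4)) = 3*(-6*64) = 3*(-384) = -1152)
d = 1775 (d = 1752 + 23 = 1775)
l/(-2032 - 1*1876) + 2136/d = -1152/(-2032 - 1*1876) + 2136/1775 = -1152/(-2032 - 1876) + 2136*(1/1775) = -1152/(-3908) + 2136/1775 = -1152*(-1/3908) + 2136/1775 = 288/977 + 2136/1775 = 2598072/1734175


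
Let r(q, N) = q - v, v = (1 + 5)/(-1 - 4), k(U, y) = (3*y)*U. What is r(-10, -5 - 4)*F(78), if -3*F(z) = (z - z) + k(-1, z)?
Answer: -3432/5 ≈ -686.40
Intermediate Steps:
k(U, y) = 3*U*y
v = -6/5 (v = 6/(-5) = 6*(-⅕) = -6/5 ≈ -1.2000)
F(z) = z (F(z) = -((z - z) + 3*(-1)*z)/3 = -(0 - 3*z)/3 = -(-1)*z = z)
r(q, N) = 6/5 + q (r(q, N) = q - 1*(-6/5) = q + 6/5 = 6/5 + q)
r(-10, -5 - 4)*F(78) = (6/5 - 10)*78 = -44/5*78 = -3432/5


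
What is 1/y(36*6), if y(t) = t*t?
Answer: 1/46656 ≈ 2.1433e-5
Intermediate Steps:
y(t) = t**2
1/y(36*6) = 1/((36*6)**2) = 1/(216**2) = 1/46656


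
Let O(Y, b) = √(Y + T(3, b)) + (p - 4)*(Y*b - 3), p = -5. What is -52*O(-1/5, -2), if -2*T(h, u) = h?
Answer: -6084/5 - 26*I*√170/5 ≈ -1216.8 - 67.8*I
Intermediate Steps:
T(h, u) = -h/2
O(Y, b) = 27 + √(-3/2 + Y) - 9*Y*b (O(Y, b) = √(Y - ½*3) + (-5 - 4)*(Y*b - 3) = √(Y - 3/2) - 9*(-3 + Y*b) = √(-3/2 + Y) + (27 - 9*Y*b) = 27 + √(-3/2 + Y) - 9*Y*b)
-52*O(-1/5, -2) = -52*(27 + √(-6 + 4*(-1/5))/2 - 9*(-1/5)*(-2)) = -52*(27 + √(-6 + 4*(-1*⅕))/2 - 9*(-1*⅕)*(-2)) = -52*(27 + √(-6 + 4*(-⅕))/2 - 9*(-⅕)*(-2)) = -52*(27 + √(-6 - ⅘)/2 - 18/5) = -52*(27 + √(-34/5)/2 - 18/5) = -52*(27 + (I*√170/5)/2 - 18/5) = -52*(27 + I*√170/10 - 18/5) = -52*(117/5 + I*√170/10) = -6084/5 - 26*I*√170/5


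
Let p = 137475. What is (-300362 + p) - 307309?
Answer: -470196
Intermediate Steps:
(-300362 + p) - 307309 = (-300362 + 137475) - 307309 = -162887 - 307309 = -470196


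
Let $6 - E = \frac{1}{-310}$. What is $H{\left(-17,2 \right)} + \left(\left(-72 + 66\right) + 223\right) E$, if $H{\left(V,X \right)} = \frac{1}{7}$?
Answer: $\frac{91199}{70} \approx 1302.8$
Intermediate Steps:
$H{\left(V,X \right)} = \frac{1}{7}$
$E = \frac{1861}{310}$ ($E = 6 - \frac{1}{-310} = 6 - - \frac{1}{310} = 6 + \frac{1}{310} = \frac{1861}{310} \approx 6.0032$)
$H{\left(-17,2 \right)} + \left(\left(-72 + 66\right) + 223\right) E = \frac{1}{7} + \left(\left(-72 + 66\right) + 223\right) \frac{1861}{310} = \frac{1}{7} + \left(-6 + 223\right) \frac{1861}{310} = \frac{1}{7} + 217 \cdot \frac{1861}{310} = \frac{1}{7} + \frac{13027}{10} = \frac{91199}{70}$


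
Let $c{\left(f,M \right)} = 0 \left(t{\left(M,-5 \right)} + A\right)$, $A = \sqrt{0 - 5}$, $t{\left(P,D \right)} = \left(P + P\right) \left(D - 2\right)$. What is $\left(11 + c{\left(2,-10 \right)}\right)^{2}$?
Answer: $121$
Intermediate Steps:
$t{\left(P,D \right)} = 2 P \left(-2 + D\right)$
$A = i \sqrt{5}$ ($A = \sqrt{-5} = i \sqrt{5} \approx 2.2361 i$)
$c{\left(f,M \right)} = 0$ ($c{\left(f,M \right)} = 0 \left(2 M \left(-2 - 5\right) + i \sqrt{5}\right) = 0 \left(2 M \left(-7\right) + i \sqrt{5}\right) = 0 \left(- 14 M + i \sqrt{5}\right) = 0$)
$\left(11 + c{\left(2,-10 \right)}\right)^{2} = \left(11 + 0\right)^{2} = 11^{2} = 121$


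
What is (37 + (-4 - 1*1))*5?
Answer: 160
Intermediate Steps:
(37 + (-4 - 1*1))*5 = (37 + (-4 - 1))*5 = (37 - 5)*5 = 32*5 = 160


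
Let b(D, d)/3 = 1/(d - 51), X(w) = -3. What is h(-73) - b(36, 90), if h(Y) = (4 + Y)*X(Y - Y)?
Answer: 2690/13 ≈ 206.92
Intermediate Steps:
h(Y) = -12 - 3*Y (h(Y) = (4 + Y)*(-3) = -12 - 3*Y)
b(D, d) = 3/(-51 + d) (b(D, d) = 3/(d - 51) = 3/(-51 + d))
h(-73) - b(36, 90) = (-12 - 3*(-73)) - 3/(-51 + 90) = (-12 + 219) - 3/39 = 207 - 3/39 = 207 - 1*1/13 = 207 - 1/13 = 2690/13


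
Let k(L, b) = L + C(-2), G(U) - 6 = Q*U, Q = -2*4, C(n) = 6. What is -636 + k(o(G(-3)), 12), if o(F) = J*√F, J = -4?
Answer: -630 - 4*√30 ≈ -651.91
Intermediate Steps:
Q = -8
G(U) = 6 - 8*U
o(F) = -4*√F
k(L, b) = 6 + L (k(L, b) = L + 6 = 6 + L)
-636 + k(o(G(-3)), 12) = -636 + (6 - 4*√(6 - 8*(-3))) = -636 + (6 - 4*√(6 + 24)) = -636 + (6 - 4*√30) = -630 - 4*√30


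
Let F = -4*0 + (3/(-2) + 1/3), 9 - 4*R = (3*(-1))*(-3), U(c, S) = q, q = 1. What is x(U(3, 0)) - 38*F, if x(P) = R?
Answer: 133/3 ≈ 44.333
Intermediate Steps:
U(c, S) = 1
R = 0 (R = 9/4 - 3*(-1)*(-3)/4 = 9/4 - (-3)*(-3)/4 = 9/4 - ¼*9 = 9/4 - 9/4 = 0)
x(P) = 0
F = -7/6 (F = 0 + (3*(-½) + 1*(⅓)) = 0 + (-3/2 + ⅓) = 0 - 7/6 = -7/6 ≈ -1.1667)
x(U(3, 0)) - 38*F = 0 - 38*(-7/6) = 0 + 133/3 = 133/3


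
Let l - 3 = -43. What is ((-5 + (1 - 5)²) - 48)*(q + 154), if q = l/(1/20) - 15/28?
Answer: 669811/28 ≈ 23922.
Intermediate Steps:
l = -40 (l = 3 - 43 = -40)
q = -22415/28 (q = -40/(1/20) - 15/28 = -40/1/20 - 15*1/28 = -40*20 - 15/28 = -800 - 15/28 = -22415/28 ≈ -800.54)
((-5 + (1 - 5)²) - 48)*(q + 154) = ((-5 + (1 - 5)²) - 48)*(-22415/28 + 154) = ((-5 + (-4)²) - 48)*(-18103/28) = ((-5 + 16) - 48)*(-18103/28) = (11 - 48)*(-18103/28) = -37*(-18103/28) = 669811/28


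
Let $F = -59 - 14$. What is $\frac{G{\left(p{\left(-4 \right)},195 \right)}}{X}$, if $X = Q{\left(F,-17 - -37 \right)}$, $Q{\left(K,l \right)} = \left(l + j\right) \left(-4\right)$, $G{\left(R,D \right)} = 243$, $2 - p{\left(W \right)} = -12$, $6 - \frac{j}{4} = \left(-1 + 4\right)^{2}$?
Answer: $- \frac{243}{32} \approx -7.5938$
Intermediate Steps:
$j = -12$ ($j = 24 - 4 \left(-1 + 4\right)^{2} = 24 - 4 \cdot 3^{2} = 24 - 36 = -12$)
$p{\left(W \right)} = 14$ ($p{\left(W \right)} = 2 - -12 = 2 + 12 = 14$)
$F = -73$
$Q{\left(K,l \right)} = 48 - 4 l$ ($Q{\left(K,l \right)} = \left(l - 12\right) \left(-4\right) = \left(-12 + l\right) \left(-4\right) = 48 - 4 l$)
$X = -32$ ($X = 48 - 4 \left(-17 - -37\right) = 48 - 4 \left(-17 + 37\right) = 48 - 80 = -32$)
$\frac{G{\left(p{\left(-4 \right)},195 \right)}}{X} = \frac{243}{-32} = 243 \left(- \frac{1}{32}\right) = - \frac{243}{32}$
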